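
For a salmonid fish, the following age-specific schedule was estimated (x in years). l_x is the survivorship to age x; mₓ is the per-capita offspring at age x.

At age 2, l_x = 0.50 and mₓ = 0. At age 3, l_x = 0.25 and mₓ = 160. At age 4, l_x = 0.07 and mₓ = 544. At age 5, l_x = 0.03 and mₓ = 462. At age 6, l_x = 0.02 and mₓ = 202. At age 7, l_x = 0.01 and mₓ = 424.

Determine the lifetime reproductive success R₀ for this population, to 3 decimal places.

R₀ = Σ l_x mₓ:
  age 2: 0.50 × 0 = 0.0000
  age 3: 0.25 × 160 = 40.0000
  age 4: 0.07 × 544 = 38.0800
  age 5: 0.03 × 462 = 13.8600
  age 6: 0.02 × 202 = 4.0400
  age 7: 0.01 × 424 = 4.2400
R₀ = 0.0000 + 40.0000 + 38.0800 + 13.8600 + 4.0400 + 4.2400 = 100.2200

100.220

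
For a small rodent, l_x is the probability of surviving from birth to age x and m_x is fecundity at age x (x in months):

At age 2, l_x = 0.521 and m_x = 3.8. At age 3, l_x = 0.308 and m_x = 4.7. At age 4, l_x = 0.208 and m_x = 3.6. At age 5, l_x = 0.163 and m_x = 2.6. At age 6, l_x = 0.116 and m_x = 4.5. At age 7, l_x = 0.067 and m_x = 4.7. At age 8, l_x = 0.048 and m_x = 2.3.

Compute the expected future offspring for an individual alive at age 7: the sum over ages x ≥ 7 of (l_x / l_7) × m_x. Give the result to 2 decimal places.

l_7 = 0.067. Conditional survival from age 7 to x is l_x / l_7.
  x=7: (0.067/0.067) × 4.7 = 4.7000
  x=8: (0.048/0.067) × 2.3 = 1.6478
Sum = 4.7000 + 1.6478 = 6.3478

6.35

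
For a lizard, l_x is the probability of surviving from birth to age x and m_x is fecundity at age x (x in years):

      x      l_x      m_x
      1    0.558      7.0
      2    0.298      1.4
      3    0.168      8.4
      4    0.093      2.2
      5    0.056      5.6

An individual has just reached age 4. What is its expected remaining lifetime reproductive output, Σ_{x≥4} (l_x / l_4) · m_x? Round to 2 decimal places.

5.57

l_4 = 0.093. Conditional survival from age 4 to x is l_x / l_4.
  x=4: (0.093/0.093) × 2.2 = 2.2000
  x=5: (0.056/0.093) × 5.6 = 3.3720
Sum = 2.2000 + 3.3720 = 5.5720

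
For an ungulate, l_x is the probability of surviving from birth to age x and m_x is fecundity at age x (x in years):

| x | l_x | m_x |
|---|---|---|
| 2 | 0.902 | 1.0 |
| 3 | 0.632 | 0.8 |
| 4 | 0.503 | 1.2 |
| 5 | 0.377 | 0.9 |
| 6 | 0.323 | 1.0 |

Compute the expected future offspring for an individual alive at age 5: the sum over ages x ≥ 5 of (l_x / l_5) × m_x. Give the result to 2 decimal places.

l_5 = 0.377. Conditional survival from age 5 to x is l_x / l_5.
  x=5: (0.377/0.377) × 0.9 = 0.9000
  x=6: (0.323/0.377) × 1.0 = 0.8568
Sum = 0.9000 + 0.8568 = 1.7568

1.76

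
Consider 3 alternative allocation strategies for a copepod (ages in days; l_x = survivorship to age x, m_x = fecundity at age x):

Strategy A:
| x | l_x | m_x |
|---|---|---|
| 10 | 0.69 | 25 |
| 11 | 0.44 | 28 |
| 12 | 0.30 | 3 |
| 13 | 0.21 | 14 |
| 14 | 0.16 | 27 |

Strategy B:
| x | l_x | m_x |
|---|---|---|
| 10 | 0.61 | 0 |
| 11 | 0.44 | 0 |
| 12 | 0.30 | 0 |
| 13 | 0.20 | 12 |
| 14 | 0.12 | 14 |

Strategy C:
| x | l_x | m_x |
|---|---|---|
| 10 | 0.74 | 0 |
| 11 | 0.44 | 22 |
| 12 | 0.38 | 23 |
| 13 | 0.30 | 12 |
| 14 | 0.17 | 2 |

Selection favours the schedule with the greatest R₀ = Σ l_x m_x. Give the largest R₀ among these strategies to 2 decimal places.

Strategy A: R₀ = 0.69×25 + 0.44×28 + 0.30×3 + 0.21×14 + 0.16×27 = 37.7300
Strategy B: R₀ = 0.61×0 + 0.44×0 + 0.30×0 + 0.20×12 + 0.12×14 = 4.0800
Strategy C: R₀ = 0.74×0 + 0.44×22 + 0.38×23 + 0.30×12 + 0.17×2 = 22.3600
Highest R₀: strategy A with 37.7300.

37.73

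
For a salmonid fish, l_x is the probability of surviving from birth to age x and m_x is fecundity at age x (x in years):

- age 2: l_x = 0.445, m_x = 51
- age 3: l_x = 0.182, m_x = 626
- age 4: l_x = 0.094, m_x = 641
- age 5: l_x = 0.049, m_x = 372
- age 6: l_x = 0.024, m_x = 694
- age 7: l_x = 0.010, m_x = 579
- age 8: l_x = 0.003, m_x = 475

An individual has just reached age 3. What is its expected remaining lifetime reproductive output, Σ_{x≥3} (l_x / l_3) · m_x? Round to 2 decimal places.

l_3 = 0.182. Conditional survival from age 3 to x is l_x / l_3.
  x=3: (0.182/0.182) × 626 = 626.0000
  x=4: (0.094/0.182) × 641 = 331.0659
  x=5: (0.049/0.182) × 372 = 100.1538
  x=6: (0.024/0.182) × 694 = 91.5165
  x=7: (0.010/0.182) × 579 = 31.8132
  x=8: (0.003/0.182) × 475 = 7.8297
Sum = 626.0000 + 331.0659 + 100.1538 + 91.5165 + 31.8132 + 7.8297 = 1188.3791

1188.38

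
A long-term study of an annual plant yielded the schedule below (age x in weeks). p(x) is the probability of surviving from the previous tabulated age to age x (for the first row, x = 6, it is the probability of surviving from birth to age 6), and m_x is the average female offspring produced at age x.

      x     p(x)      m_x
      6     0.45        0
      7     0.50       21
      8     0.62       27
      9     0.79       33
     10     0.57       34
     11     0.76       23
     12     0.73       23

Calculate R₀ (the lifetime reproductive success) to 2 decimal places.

16.16

Survivorship from birth: l_x = p_6·p_7·…·p_x.
  l_6 = 0.45000
  l_7 = 0.22500
  l_8 = 0.13950
  l_9 = 0.11021
  l_10 = 0.06282
  l_11 = 0.04774
  l_12 = 0.03485
R₀ = Σ l_x m_x:
  age 6: 0.45000 × 0 = 0.0000
  age 7: 0.22500 × 21 = 4.7250
  age 8: 0.13950 × 27 = 3.7665
  age 9: 0.11021 × 33 = 3.6369
  age 10: 0.06282 × 34 = 2.1359
  age 11: 0.04774 × 23 = 1.0980
  age 12: 0.03485 × 23 = 0.8015
R₀ = 0.0000 + 4.7250 + 3.7665 + 3.6369 + 2.1359 + 1.0980 + 0.8015 = 16.1639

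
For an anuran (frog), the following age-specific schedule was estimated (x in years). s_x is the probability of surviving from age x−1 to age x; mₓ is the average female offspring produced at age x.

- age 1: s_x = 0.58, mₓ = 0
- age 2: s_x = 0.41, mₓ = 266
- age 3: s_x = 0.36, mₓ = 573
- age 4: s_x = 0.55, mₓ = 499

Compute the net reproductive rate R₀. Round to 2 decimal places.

Survivorship from birth: l_x = s_1·s_2·…·s_x.
  l_1 = 0.58000
  l_2 = 0.23780
  l_3 = 0.08561
  l_4 = 0.04708
R₀ = Σ l_x mₓ:
  age 1: 0.58000 × 0 = 0.0000
  age 2: 0.23780 × 266 = 63.2548
  age 3: 0.08561 × 573 = 49.0545
  age 4: 0.04708 × 499 = 23.4929
R₀ = 0.0000 + 63.2548 + 49.0545 + 23.4929 = 135.8023

135.80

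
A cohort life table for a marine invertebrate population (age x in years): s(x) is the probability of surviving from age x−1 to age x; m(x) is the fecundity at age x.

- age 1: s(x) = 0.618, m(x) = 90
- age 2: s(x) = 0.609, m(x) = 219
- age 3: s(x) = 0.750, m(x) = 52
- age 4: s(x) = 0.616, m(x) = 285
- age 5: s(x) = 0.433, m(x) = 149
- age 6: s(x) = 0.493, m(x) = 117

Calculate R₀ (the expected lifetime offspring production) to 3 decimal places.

Survivorship from birth: l_x = s_1·s_2·…·s_x.
  l_1 = 0.61800
  l_2 = 0.37636
  l_3 = 0.28227
  l_4 = 0.17388
  l_5 = 0.07529
  l_6 = 0.03712
R₀ = Σ l_x m(x):
  age 1: 0.61800 × 90 = 55.6200
  age 2: 0.37636 × 219 = 82.4228
  age 3: 0.28227 × 52 = 14.6780
  age 4: 0.17388 × 285 = 49.5558
  age 5: 0.07529 × 149 = 11.2182
  age 6: 0.03712 × 117 = 4.3430
R₀ = 55.6200 + 82.4228 + 14.6780 + 49.5558 + 11.2182 + 4.3430 = 217.8379

217.838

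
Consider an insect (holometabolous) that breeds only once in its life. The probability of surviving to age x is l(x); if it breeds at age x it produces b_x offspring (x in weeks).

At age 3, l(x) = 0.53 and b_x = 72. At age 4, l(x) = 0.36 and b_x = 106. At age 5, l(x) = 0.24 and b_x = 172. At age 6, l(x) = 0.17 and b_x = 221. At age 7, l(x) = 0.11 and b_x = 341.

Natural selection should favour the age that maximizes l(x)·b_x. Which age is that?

Expected offspring if breeding at age x = l(x) × b_x:
  age 3: 0.53 × 72 = 38.160
  age 4: 0.36 × 106 = 38.160
  age 5: 0.24 × 172 = 41.280
  age 6: 0.17 × 221 = 37.570
  age 7: 0.11 × 341 = 37.510
Maximum at age 5 (41.280).

5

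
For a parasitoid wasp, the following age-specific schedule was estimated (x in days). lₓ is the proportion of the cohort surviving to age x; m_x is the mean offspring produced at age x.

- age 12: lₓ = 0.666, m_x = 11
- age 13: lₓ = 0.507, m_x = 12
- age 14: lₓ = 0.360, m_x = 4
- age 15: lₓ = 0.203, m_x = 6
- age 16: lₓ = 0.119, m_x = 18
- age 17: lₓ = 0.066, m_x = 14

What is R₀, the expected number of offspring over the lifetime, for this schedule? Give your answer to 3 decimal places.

R₀ = Σ lₓ m_x:
  age 12: 0.666 × 11 = 7.3260
  age 13: 0.507 × 12 = 6.0840
  age 14: 0.360 × 4 = 1.4400
  age 15: 0.203 × 6 = 1.2180
  age 16: 0.119 × 18 = 2.1420
  age 17: 0.066 × 14 = 0.9240
R₀ = 7.3260 + 6.0840 + 1.4400 + 1.2180 + 2.1420 + 0.9240 = 19.1340

19.134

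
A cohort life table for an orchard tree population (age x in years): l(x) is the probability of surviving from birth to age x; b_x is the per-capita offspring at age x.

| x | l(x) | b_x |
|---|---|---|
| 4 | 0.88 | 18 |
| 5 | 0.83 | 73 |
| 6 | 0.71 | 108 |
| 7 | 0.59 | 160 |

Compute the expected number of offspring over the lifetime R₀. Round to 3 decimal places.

R₀ = Σ l(x) b_x:
  age 4: 0.88 × 18 = 15.8400
  age 5: 0.83 × 73 = 60.5900
  age 6: 0.71 × 108 = 76.6800
  age 7: 0.59 × 160 = 94.4000
R₀ = 15.8400 + 60.5900 + 76.6800 + 94.4000 = 247.5100

247.510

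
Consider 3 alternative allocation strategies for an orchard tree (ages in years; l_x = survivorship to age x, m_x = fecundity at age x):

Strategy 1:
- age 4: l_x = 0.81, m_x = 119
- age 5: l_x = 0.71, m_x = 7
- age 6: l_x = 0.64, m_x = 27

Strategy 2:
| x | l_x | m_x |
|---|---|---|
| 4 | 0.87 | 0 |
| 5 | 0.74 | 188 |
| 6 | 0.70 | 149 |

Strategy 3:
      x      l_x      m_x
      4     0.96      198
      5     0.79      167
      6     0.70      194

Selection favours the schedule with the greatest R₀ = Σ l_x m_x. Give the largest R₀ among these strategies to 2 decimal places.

Strategy 1: R₀ = 0.81×119 + 0.71×7 + 0.64×27 = 118.6400
Strategy 2: R₀ = 0.87×0 + 0.74×188 + 0.70×149 = 243.4200
Strategy 3: R₀ = 0.96×198 + 0.79×167 + 0.70×194 = 457.8100
Highest R₀: strategy 3 with 457.8100.

457.81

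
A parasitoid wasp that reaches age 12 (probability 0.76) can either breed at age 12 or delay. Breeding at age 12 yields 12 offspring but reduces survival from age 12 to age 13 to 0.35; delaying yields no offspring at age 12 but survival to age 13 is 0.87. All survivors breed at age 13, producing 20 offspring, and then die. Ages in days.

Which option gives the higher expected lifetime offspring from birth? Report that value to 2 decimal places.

breed at age 12: R₀ = 0.76 × (12 + 0.35 × 20) = 0.76 × 19.0000 = 14.4400
delay to age 13: R₀ = 0.76 × (0.87 × 20) = 0.76 × 17.4000 = 13.2240
Higher: breed at age 12 (14.4400).

14.44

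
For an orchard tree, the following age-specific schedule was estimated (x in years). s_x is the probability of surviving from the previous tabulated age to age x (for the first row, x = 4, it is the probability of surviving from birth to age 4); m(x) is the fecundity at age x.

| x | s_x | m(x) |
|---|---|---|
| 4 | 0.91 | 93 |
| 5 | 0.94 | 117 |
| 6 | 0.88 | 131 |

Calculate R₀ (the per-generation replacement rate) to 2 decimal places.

283.32

Survivorship from birth: l_x = s_4·s_5·…·s_x.
  l_4 = 0.91000
  l_5 = 0.85540
  l_6 = 0.75275
R₀ = Σ l_x m(x):
  age 4: 0.91000 × 93 = 84.6300
  age 5: 0.85540 × 117 = 100.0818
  age 6: 0.75275 × 131 = 98.6103
R₀ = 84.6300 + 100.0818 + 98.6103 = 283.3220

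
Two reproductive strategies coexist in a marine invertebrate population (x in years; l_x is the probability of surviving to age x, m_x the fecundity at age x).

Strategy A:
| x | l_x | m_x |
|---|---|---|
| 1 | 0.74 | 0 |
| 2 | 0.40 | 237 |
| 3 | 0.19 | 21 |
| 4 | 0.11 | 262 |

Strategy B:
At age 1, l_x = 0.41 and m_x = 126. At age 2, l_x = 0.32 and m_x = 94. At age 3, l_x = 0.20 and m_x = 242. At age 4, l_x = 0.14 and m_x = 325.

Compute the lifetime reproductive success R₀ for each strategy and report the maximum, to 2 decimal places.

Strategy A: R₀ = 0.74×0 + 0.40×237 + 0.19×21 + 0.11×262 = 127.6100
Strategy B: R₀ = 0.41×126 + 0.32×94 + 0.20×242 + 0.14×325 = 175.6400
Highest R₀: strategy B with 175.6400.

175.64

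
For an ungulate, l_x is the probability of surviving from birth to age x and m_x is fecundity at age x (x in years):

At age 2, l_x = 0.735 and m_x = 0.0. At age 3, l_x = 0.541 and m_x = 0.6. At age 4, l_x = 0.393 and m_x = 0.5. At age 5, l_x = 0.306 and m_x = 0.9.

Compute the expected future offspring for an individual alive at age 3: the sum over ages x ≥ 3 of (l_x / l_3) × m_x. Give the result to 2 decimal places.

1.47

l_3 = 0.541. Conditional survival from age 3 to x is l_x / l_3.
  x=3: (0.541/0.541) × 0.6 = 0.6000
  x=4: (0.393/0.541) × 0.5 = 0.3632
  x=5: (0.306/0.541) × 0.9 = 0.5091
Sum = 0.6000 + 0.3632 + 0.5091 = 1.4723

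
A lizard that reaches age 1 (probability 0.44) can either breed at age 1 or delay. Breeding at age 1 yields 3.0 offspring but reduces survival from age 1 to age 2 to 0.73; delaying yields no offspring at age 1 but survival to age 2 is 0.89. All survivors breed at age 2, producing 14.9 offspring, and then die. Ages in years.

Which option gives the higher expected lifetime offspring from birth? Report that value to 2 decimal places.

breed at age 1: R₀ = 0.44 × (3.0 + 0.73 × 14.9) = 0.44 × 13.8770 = 6.1059
delay to age 2: R₀ = 0.44 × (0.89 × 14.9) = 0.44 × 13.2610 = 5.8348
Higher: breed at age 1 (6.1059).

6.11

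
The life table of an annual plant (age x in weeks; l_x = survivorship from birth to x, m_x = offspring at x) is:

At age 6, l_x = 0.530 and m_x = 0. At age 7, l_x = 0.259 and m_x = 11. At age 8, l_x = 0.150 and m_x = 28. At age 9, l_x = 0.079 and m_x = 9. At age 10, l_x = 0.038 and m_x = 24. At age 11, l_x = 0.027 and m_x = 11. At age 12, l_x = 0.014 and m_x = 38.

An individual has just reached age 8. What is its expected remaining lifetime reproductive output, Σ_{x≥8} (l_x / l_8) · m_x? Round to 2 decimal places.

l_8 = 0.150. Conditional survival from age 8 to x is l_x / l_8.
  x=8: (0.150/0.150) × 28 = 28.0000
  x=9: (0.079/0.150) × 9 = 4.7400
  x=10: (0.038/0.150) × 24 = 6.0800
  x=11: (0.027/0.150) × 11 = 1.9800
  x=12: (0.014/0.150) × 38 = 3.5467
Sum = 28.0000 + 4.7400 + 6.0800 + 1.9800 + 3.5467 = 44.3467

44.35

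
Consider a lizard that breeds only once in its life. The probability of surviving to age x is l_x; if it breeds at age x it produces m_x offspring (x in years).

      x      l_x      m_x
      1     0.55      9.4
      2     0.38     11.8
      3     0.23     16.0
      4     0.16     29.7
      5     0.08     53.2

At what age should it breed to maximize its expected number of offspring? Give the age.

Expected offspring if breeding at age x = l_x × m_x:
  age 1: 0.55 × 9.4 = 5.170
  age 2: 0.38 × 11.8 = 4.484
  age 3: 0.23 × 16.0 = 3.680
  age 4: 0.16 × 29.7 = 4.752
  age 5: 0.08 × 53.2 = 4.256
Maximum at age 1 (5.170).

1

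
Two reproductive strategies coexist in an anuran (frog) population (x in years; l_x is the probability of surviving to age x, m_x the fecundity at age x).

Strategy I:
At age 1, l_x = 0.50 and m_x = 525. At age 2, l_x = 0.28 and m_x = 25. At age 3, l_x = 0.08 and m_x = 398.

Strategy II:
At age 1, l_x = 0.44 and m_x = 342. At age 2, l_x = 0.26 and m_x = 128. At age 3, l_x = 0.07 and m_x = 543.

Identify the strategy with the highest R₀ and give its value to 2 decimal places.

301.34

Strategy I: R₀ = 0.50×525 + 0.28×25 + 0.08×398 = 301.3400
Strategy II: R₀ = 0.44×342 + 0.26×128 + 0.07×543 = 221.7700
Highest R₀: strategy I with 301.3400.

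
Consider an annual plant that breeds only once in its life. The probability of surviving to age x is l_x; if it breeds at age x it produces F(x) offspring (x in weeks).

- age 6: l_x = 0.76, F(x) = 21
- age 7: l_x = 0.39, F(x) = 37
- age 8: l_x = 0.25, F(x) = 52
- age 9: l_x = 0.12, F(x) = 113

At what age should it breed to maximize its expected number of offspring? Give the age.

Expected offspring if breeding at age x = l_x × F(x):
  age 6: 0.76 × 21 = 15.960
  age 7: 0.39 × 37 = 14.430
  age 8: 0.25 × 52 = 13.000
  age 9: 0.12 × 113 = 13.560
Maximum at age 6 (15.960).

6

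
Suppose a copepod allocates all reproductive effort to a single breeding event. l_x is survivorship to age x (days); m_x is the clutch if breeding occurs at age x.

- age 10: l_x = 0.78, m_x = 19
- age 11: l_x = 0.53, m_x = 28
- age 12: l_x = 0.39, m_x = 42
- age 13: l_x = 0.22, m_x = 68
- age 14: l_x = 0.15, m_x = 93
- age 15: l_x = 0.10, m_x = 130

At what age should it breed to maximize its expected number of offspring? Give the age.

12

Expected offspring if breeding at age x = l_x × m_x:
  age 10: 0.78 × 19 = 14.820
  age 11: 0.53 × 28 = 14.840
  age 12: 0.39 × 42 = 16.380
  age 13: 0.22 × 68 = 14.960
  age 14: 0.15 × 93 = 13.950
  age 15: 0.10 × 130 = 13.000
Maximum at age 12 (16.380).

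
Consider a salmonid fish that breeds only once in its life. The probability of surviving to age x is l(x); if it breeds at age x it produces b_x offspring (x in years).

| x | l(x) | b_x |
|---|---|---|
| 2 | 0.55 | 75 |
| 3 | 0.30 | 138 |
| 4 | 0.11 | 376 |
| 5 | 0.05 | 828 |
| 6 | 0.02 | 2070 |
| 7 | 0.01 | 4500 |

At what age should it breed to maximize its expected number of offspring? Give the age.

7

Expected offspring if breeding at age x = l(x) × b_x:
  age 2: 0.55 × 75 = 41.250
  age 3: 0.30 × 138 = 41.400
  age 4: 0.11 × 376 = 41.360
  age 5: 0.05 × 828 = 41.400
  age 6: 0.02 × 2070 = 41.400
  age 7: 0.01 × 4500 = 45.000
Maximum at age 7 (45.000).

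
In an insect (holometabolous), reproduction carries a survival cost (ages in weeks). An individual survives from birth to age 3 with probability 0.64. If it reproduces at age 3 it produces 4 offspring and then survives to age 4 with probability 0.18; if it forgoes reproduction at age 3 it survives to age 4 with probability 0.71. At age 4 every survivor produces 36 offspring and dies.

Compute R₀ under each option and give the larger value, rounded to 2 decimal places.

16.36

breed at age 3: R₀ = 0.64 × (4 + 0.18 × 36) = 0.64 × 10.4800 = 6.7072
delay to age 4: R₀ = 0.64 × (0.71 × 36) = 0.64 × 25.5600 = 16.3584
Higher: delay to age 4 (16.3584).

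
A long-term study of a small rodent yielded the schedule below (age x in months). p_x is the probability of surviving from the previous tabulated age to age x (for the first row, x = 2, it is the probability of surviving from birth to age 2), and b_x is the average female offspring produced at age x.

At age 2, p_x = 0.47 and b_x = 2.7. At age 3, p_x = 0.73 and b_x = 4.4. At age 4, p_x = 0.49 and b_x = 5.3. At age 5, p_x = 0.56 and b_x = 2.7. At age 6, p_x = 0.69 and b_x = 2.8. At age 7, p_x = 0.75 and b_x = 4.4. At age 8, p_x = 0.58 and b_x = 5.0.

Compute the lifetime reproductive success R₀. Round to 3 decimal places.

Survivorship from birth: l_x = p_2·p_3·…·p_x.
  l_2 = 0.47000
  l_3 = 0.34310
  l_4 = 0.16812
  l_5 = 0.09415
  l_6 = 0.06496
  l_7 = 0.04872
  l_8 = 0.02826
R₀ = Σ l_x b_x:
  age 2: 0.47000 × 2.7 = 1.2690
  age 3: 0.34310 × 4.4 = 1.5096
  age 4: 0.16812 × 5.3 = 0.8910
  age 5: 0.09415 × 2.7 = 0.2542
  age 6: 0.06496 × 2.8 = 0.1819
  age 7: 0.04872 × 4.4 = 0.2144
  age 8: 0.02826 × 5.0 = 0.1413
R₀ = 1.2690 + 1.5096 + 0.8910 + 0.2542 + 0.1819 + 0.2144 + 0.1413 = 4.4614

4.461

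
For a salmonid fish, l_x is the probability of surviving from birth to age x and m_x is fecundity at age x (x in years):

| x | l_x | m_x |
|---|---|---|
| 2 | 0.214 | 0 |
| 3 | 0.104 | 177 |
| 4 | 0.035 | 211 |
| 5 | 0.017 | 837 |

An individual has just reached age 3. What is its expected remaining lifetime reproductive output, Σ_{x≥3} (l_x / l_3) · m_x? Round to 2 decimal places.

384.83

l_3 = 0.104. Conditional survival from age 3 to x is l_x / l_3.
  x=3: (0.104/0.104) × 177 = 177.0000
  x=4: (0.035/0.104) × 211 = 71.0096
  x=5: (0.017/0.104) × 837 = 136.8173
Sum = 177.0000 + 71.0096 + 136.8173 = 384.8269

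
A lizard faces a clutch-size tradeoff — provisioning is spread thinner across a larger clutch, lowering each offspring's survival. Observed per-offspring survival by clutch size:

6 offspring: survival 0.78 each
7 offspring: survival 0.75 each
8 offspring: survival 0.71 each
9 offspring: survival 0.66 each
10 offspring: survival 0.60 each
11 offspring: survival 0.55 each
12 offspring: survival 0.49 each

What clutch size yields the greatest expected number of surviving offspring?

Expected surviving offspring = c × s(c):
  c=6: 6 × 0.78 = 4.680
  c=7: 7 × 0.75 = 5.250
  c=8: 8 × 0.71 = 5.680
  c=9: 9 × 0.66 = 5.940
  c=10: 10 × 0.60 = 6.000
  c=11: 11 × 0.55 = 6.050
  c=12: 12 × 0.49 = 5.880
Maximum at c = 11 (6.050 surviving offspring).

11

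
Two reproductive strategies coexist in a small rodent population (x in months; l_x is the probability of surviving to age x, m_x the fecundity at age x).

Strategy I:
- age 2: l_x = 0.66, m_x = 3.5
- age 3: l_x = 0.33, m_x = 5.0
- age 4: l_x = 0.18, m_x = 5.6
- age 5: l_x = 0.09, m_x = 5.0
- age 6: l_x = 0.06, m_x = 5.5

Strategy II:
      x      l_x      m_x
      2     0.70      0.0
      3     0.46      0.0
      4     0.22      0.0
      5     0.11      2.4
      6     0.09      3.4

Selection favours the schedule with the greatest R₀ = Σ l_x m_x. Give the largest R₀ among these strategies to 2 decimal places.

5.75

Strategy I: R₀ = 0.66×3.5 + 0.33×5.0 + 0.18×5.6 + 0.09×5.0 + 0.06×5.5 = 5.7480
Strategy II: R₀ = 0.70×0.0 + 0.46×0.0 + 0.22×0.0 + 0.11×2.4 + 0.09×3.4 = 0.5700
Highest R₀: strategy I with 5.7480.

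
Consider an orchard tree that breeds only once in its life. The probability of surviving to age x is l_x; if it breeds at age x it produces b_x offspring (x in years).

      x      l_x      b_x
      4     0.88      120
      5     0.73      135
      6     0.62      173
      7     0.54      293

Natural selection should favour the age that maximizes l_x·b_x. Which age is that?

Expected offspring if breeding at age x = l_x × b_x:
  age 4: 0.88 × 120 = 105.600
  age 5: 0.73 × 135 = 98.550
  age 6: 0.62 × 173 = 107.260
  age 7: 0.54 × 293 = 158.220
Maximum at age 7 (158.220).

7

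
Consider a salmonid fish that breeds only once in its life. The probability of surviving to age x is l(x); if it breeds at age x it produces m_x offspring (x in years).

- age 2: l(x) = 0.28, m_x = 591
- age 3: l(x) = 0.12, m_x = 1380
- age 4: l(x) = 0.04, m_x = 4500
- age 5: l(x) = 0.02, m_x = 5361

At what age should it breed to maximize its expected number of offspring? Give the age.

4

Expected offspring if breeding at age x = l(x) × m_x:
  age 2: 0.28 × 591 = 165.480
  age 3: 0.12 × 1380 = 165.600
  age 4: 0.04 × 4500 = 180.000
  age 5: 0.02 × 5361 = 107.220
Maximum at age 4 (180.000).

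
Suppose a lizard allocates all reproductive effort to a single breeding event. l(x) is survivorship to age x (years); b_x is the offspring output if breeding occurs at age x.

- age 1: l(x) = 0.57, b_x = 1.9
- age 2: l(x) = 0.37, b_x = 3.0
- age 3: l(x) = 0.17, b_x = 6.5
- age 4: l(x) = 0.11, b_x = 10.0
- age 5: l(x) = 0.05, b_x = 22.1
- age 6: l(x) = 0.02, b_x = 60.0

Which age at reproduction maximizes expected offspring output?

6

Expected offspring if breeding at age x = l(x) × b_x:
  age 1: 0.57 × 1.9 = 1.083
  age 2: 0.37 × 3.0 = 1.110
  age 3: 0.17 × 6.5 = 1.105
  age 4: 0.11 × 10.0 = 1.100
  age 5: 0.05 × 22.1 = 1.105
  age 6: 0.02 × 60.0 = 1.200
Maximum at age 6 (1.200).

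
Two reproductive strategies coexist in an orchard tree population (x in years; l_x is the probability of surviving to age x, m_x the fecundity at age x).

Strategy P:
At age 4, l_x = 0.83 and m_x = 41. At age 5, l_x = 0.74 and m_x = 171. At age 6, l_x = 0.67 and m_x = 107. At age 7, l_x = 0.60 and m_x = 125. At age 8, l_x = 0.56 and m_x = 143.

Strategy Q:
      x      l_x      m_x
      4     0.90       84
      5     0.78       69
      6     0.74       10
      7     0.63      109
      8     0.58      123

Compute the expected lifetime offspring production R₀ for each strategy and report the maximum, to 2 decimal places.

Strategy P: R₀ = 0.83×41 + 0.74×171 + 0.67×107 + 0.60×125 + 0.56×143 = 387.3400
Strategy Q: R₀ = 0.90×84 + 0.78×69 + 0.74×10 + 0.63×109 + 0.58×123 = 276.8300
Highest R₀: strategy P with 387.3400.

387.34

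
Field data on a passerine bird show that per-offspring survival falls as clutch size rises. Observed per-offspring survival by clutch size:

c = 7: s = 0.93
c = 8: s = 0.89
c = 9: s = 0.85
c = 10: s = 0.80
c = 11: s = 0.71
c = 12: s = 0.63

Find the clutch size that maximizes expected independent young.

10

Expected independent young = c × s(c):
  c=7: 7 × 0.93 = 6.510
  c=8: 8 × 0.89 = 7.120
  c=9: 9 × 0.85 = 7.650
  c=10: 10 × 0.80 = 8.000
  c=11: 11 × 0.71 = 7.810
  c=12: 12 × 0.63 = 7.560
Maximum at c = 10 (8.000 independent young).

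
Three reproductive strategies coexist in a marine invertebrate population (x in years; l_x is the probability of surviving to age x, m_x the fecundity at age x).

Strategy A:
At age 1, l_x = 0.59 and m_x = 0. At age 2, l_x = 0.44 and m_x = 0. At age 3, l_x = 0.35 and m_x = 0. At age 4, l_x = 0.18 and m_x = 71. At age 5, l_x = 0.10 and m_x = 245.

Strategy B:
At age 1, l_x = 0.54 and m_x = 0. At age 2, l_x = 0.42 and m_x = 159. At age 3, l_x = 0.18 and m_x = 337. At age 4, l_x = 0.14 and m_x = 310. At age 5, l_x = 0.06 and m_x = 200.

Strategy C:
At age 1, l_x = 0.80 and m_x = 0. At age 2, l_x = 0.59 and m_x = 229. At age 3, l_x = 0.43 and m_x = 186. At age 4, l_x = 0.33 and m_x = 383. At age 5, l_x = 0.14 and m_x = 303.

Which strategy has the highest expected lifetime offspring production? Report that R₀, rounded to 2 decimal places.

Strategy A: R₀ = 0.59×0 + 0.44×0 + 0.35×0 + 0.18×71 + 0.10×245 = 37.2800
Strategy B: R₀ = 0.54×0 + 0.42×159 + 0.18×337 + 0.14×310 + 0.06×200 = 182.8400
Strategy C: R₀ = 0.80×0 + 0.59×229 + 0.43×186 + 0.33×383 + 0.14×303 = 383.9000
Highest R₀: strategy C with 383.9000.

383.90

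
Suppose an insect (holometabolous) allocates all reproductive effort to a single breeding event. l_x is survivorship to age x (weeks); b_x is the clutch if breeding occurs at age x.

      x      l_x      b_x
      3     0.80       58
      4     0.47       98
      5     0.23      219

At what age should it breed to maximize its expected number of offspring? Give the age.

Expected offspring if breeding at age x = l_x × b_x:
  age 3: 0.80 × 58 = 46.400
  age 4: 0.47 × 98 = 46.060
  age 5: 0.23 × 219 = 50.370
Maximum at age 5 (50.370).

5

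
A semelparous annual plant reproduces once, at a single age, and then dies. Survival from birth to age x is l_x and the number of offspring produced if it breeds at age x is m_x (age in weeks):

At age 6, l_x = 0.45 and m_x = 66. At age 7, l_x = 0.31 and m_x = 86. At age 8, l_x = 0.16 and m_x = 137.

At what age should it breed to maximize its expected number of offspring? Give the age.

Expected offspring if breeding at age x = l_x × m_x:
  age 6: 0.45 × 66 = 29.700
  age 7: 0.31 × 86 = 26.660
  age 8: 0.16 × 137 = 21.920
Maximum at age 6 (29.700).

6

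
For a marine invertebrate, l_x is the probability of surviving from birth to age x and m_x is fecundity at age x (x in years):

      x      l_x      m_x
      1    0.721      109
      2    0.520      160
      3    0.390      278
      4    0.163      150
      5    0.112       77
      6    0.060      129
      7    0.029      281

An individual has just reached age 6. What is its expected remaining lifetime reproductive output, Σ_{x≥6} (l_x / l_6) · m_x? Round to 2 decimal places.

264.82

l_6 = 0.060. Conditional survival from age 6 to x is l_x / l_6.
  x=6: (0.060/0.060) × 129 = 129.0000
  x=7: (0.029/0.060) × 281 = 135.8167
Sum = 129.0000 + 135.8167 = 264.8167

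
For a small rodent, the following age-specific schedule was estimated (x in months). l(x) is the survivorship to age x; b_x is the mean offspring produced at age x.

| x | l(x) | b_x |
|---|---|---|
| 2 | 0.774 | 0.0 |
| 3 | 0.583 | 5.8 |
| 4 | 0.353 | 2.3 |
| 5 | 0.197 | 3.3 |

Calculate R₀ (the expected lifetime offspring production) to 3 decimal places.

4.843

R₀ = Σ l(x) b_x:
  age 2: 0.774 × 0.0 = 0.0000
  age 3: 0.583 × 5.8 = 3.3814
  age 4: 0.353 × 2.3 = 0.8119
  age 5: 0.197 × 3.3 = 0.6501
R₀ = 0.0000 + 3.3814 + 0.8119 + 0.6501 = 4.8434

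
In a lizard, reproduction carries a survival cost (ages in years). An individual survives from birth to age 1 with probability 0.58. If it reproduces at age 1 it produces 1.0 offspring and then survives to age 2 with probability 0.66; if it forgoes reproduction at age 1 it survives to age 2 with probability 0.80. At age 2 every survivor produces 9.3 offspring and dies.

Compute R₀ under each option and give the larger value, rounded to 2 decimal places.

breed at age 1: R₀ = 0.58 × (1.0 + 0.66 × 9.3) = 0.58 × 7.1380 = 4.1400
delay to age 2: R₀ = 0.58 × (0.80 × 9.3) = 0.58 × 7.4400 = 4.3152
Higher: delay to age 2 (4.3152).

4.32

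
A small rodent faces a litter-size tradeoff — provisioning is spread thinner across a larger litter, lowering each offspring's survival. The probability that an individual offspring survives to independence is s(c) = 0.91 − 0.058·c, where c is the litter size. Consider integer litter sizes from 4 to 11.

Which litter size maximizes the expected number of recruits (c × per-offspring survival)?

8

Expected recruits = c × s(c):
  c=4: 4 × 0.678 = 2.712
  c=5: 5 × 0.620 = 3.100
  c=6: 6 × 0.562 = 3.372
  c=7: 7 × 0.504 = 3.528
  c=8: 8 × 0.446 = 3.568
  c=9: 9 × 0.388 = 3.492
  c=10: 10 × 0.330 = 3.300
  c=11: 11 × 0.272 = 2.992
Maximum at c = 8 (3.568 recruits).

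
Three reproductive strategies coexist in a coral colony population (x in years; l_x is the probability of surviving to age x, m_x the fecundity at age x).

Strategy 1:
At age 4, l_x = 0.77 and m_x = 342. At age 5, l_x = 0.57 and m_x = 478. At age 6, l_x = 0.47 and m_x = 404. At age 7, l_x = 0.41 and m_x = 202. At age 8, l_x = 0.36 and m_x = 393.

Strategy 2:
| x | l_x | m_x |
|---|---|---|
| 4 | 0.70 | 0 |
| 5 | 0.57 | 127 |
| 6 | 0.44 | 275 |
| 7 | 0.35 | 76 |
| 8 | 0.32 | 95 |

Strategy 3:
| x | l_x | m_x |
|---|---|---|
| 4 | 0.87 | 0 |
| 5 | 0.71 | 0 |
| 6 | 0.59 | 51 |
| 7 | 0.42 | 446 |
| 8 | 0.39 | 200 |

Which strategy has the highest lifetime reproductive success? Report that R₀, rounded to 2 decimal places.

949.98

Strategy 1: R₀ = 0.77×342 + 0.57×478 + 0.47×404 + 0.41×202 + 0.36×393 = 949.9800
Strategy 2: R₀ = 0.70×0 + 0.57×127 + 0.44×275 + 0.35×76 + 0.32×95 = 250.3900
Strategy 3: R₀ = 0.87×0 + 0.71×0 + 0.59×51 + 0.42×446 + 0.39×200 = 295.4100
Highest R₀: strategy 1 with 949.9800.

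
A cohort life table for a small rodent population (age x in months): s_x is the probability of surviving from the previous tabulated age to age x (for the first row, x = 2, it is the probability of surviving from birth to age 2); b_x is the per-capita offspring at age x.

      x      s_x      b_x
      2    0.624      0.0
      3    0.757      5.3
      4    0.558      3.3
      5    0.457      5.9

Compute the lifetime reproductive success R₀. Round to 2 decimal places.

Survivorship from birth: l_x = s_2·s_3·…·s_x.
  l_2 = 0.62400
  l_3 = 0.47237
  l_4 = 0.26358
  l_5 = 0.12046
R₀ = Σ l_x b_x:
  age 2: 0.62400 × 0.0 = 0.0000
  age 3: 0.47237 × 5.3 = 2.5036
  age 4: 0.26358 × 3.3 = 0.8698
  age 5: 0.12046 × 5.9 = 0.7107
R₀ = 0.0000 + 2.5036 + 0.8698 + 0.7107 = 4.0841

4.08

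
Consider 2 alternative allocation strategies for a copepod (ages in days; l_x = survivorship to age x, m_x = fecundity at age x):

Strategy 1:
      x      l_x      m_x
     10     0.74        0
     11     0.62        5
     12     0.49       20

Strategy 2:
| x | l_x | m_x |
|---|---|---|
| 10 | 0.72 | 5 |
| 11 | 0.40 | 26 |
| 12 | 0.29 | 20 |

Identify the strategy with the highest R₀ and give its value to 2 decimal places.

19.80

Strategy 1: R₀ = 0.74×0 + 0.62×5 + 0.49×20 = 12.9000
Strategy 2: R₀ = 0.72×5 + 0.40×26 + 0.29×20 = 19.8000
Highest R₀: strategy 2 with 19.8000.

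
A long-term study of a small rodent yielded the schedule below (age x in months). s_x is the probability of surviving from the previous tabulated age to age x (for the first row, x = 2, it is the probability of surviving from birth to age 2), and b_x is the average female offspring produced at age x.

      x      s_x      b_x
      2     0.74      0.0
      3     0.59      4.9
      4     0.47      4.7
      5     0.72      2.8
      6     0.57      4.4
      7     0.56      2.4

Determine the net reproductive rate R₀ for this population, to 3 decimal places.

Survivorship from birth: l_x = s_2·s_3·…·s_x.
  l_2 = 0.74000
  l_3 = 0.43660
  l_4 = 0.20520
  l_5 = 0.14775
  l_6 = 0.08421
  l_7 = 0.04716
R₀ = Σ l_x b_x:
  age 2: 0.74000 × 0.0 = 0.0000
  age 3: 0.43660 × 4.9 = 2.1393
  age 4: 0.20520 × 4.7 = 0.9644
  age 5: 0.14775 × 2.8 = 0.4137
  age 6: 0.08421 × 4.4 = 0.3705
  age 7: 0.04716 × 2.4 = 0.1132
R₀ = 0.0000 + 2.1393 + 0.9644 + 0.4137 + 0.3705 + 0.1132 = 4.0012

4.001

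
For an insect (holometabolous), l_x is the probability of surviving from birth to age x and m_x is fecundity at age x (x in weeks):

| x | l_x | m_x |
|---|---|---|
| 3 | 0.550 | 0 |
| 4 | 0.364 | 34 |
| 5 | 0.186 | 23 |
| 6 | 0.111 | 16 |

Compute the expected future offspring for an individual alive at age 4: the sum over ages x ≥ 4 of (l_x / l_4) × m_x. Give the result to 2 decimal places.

50.63

l_4 = 0.364. Conditional survival from age 4 to x is l_x / l_4.
  x=4: (0.364/0.364) × 34 = 34.0000
  x=5: (0.186/0.364) × 23 = 11.7527
  x=6: (0.111/0.364) × 16 = 4.8791
Sum = 34.0000 + 11.7527 + 4.8791 = 50.6319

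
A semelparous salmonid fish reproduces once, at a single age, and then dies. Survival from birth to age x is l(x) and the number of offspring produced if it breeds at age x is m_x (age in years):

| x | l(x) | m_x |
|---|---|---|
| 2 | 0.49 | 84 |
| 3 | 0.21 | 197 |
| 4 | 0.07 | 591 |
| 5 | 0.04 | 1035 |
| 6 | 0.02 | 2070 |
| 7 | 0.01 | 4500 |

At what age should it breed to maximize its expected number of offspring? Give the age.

Expected offspring if breeding at age x = l(x) × m_x:
  age 2: 0.49 × 84 = 41.160
  age 3: 0.21 × 197 = 41.370
  age 4: 0.07 × 591 = 41.370
  age 5: 0.04 × 1035 = 41.400
  age 6: 0.02 × 2070 = 41.400
  age 7: 0.01 × 4500 = 45.000
Maximum at age 7 (45.000).

7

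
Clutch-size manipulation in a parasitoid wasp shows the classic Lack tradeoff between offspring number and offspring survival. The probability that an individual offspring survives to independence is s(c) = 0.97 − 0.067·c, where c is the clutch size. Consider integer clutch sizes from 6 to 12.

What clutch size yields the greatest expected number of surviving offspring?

Expected surviving offspring = c × s(c):
  c=6: 6 × 0.568 = 3.408
  c=7: 7 × 0.501 = 3.507
  c=8: 8 × 0.434 = 3.472
  c=9: 9 × 0.367 = 3.303
  c=10: 10 × 0.300 = 3.000
  c=11: 11 × 0.233 = 2.563
  c=12: 12 × 0.166 = 1.992
Maximum at c = 7 (3.507 surviving offspring).

7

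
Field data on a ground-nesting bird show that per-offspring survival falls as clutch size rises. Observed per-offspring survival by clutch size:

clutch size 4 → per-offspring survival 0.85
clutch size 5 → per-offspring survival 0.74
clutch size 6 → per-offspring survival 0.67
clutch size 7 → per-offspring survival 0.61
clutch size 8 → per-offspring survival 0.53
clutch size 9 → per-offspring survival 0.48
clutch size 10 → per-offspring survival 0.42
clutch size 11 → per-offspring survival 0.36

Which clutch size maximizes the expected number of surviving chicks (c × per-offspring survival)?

Expected surviving chicks = c × s(c):
  c=4: 4 × 0.85 = 3.400
  c=5: 5 × 0.74 = 3.700
  c=6: 6 × 0.67 = 4.020
  c=7: 7 × 0.61 = 4.270
  c=8: 8 × 0.53 = 4.240
  c=9: 9 × 0.48 = 4.320
  c=10: 10 × 0.42 = 4.200
  c=11: 11 × 0.36 = 3.960
Maximum at c = 9 (4.320 surviving chicks).

9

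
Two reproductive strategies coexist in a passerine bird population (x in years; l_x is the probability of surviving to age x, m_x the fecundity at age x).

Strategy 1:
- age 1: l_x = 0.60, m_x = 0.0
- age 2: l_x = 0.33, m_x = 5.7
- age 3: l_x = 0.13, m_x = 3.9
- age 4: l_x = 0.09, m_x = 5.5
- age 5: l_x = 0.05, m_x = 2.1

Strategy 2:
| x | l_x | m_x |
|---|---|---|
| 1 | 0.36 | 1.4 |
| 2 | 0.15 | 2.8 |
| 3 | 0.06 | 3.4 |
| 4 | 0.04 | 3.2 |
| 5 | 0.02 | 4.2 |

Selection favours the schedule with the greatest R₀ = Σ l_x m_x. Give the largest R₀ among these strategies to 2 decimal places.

2.99

Strategy 1: R₀ = 0.60×0.0 + 0.33×5.7 + 0.13×3.9 + 0.09×5.5 + 0.05×2.1 = 2.9880
Strategy 2: R₀ = 0.36×1.4 + 0.15×2.8 + 0.06×3.4 + 0.04×3.2 + 0.02×4.2 = 1.3400
Highest R₀: strategy 1 with 2.9880.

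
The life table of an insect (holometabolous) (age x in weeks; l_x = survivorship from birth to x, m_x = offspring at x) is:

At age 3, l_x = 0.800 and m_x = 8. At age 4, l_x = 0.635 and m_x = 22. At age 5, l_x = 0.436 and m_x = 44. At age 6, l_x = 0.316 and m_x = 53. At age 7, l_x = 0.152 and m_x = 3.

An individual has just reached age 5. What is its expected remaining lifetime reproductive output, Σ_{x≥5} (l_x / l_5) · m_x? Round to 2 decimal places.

83.46

l_5 = 0.436. Conditional survival from age 5 to x is l_x / l_5.
  x=5: (0.436/0.436) × 44 = 44.0000
  x=6: (0.316/0.436) × 53 = 38.4128
  x=7: (0.152/0.436) × 3 = 1.0459
Sum = 44.0000 + 38.4128 + 1.0459 = 83.4587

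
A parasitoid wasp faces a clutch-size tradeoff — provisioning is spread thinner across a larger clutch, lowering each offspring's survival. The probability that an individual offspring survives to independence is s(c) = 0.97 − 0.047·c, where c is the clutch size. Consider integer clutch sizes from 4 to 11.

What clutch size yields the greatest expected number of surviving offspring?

Expected surviving offspring = c × s(c):
  c=4: 4 × 0.782 = 3.128
  c=5: 5 × 0.735 = 3.675
  c=6: 6 × 0.688 = 4.128
  c=7: 7 × 0.641 = 4.487
  c=8: 8 × 0.594 = 4.752
  c=9: 9 × 0.547 = 4.923
  c=10: 10 × 0.500 = 5.000
  c=11: 11 × 0.453 = 4.983
Maximum at c = 10 (5.000 surviving offspring).

10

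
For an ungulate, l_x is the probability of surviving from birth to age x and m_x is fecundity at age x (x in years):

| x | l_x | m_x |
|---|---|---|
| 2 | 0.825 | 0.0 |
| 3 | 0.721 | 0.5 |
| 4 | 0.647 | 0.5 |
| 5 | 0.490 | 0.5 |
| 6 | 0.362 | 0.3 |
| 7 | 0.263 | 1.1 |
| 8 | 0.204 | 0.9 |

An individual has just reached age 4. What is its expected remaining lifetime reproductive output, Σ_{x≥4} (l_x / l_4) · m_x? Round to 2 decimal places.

1.78

l_4 = 0.647. Conditional survival from age 4 to x is l_x / l_4.
  x=4: (0.647/0.647) × 0.5 = 0.5000
  x=5: (0.490/0.647) × 0.5 = 0.3787
  x=6: (0.362/0.647) × 0.3 = 0.1679
  x=7: (0.263/0.647) × 1.1 = 0.4471
  x=8: (0.204/0.647) × 0.9 = 0.2838
Sum = 0.5000 + 0.3787 + 0.1679 + 0.4471 + 0.2838 = 1.7774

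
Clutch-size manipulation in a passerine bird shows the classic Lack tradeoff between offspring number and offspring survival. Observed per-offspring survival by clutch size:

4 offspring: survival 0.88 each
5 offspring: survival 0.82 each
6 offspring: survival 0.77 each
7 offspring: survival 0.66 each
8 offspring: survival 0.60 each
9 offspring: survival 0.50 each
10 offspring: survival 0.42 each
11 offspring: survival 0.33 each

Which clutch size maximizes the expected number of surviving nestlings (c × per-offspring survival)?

8

Expected surviving nestlings = c × s(c):
  c=4: 4 × 0.88 = 3.520
  c=5: 5 × 0.82 = 4.100
  c=6: 6 × 0.77 = 4.620
  c=7: 7 × 0.66 = 4.620
  c=8: 8 × 0.60 = 4.800
  c=9: 9 × 0.50 = 4.500
  c=10: 10 × 0.42 = 4.200
  c=11: 11 × 0.33 = 3.630
Maximum at c = 8 (4.800 surviving nestlings).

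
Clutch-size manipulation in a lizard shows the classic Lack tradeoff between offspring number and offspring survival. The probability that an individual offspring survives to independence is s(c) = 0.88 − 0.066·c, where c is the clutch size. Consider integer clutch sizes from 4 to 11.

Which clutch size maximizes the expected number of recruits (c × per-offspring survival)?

Expected recruits = c × s(c):
  c=4: 4 × 0.616 = 2.464
  c=5: 5 × 0.550 = 2.750
  c=6: 6 × 0.484 = 2.904
  c=7: 7 × 0.418 = 2.926
  c=8: 8 × 0.352 = 2.816
  c=9: 9 × 0.286 = 2.574
  c=10: 10 × 0.220 = 2.200
  c=11: 11 × 0.154 = 1.694
Maximum at c = 7 (2.926 recruits).

7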